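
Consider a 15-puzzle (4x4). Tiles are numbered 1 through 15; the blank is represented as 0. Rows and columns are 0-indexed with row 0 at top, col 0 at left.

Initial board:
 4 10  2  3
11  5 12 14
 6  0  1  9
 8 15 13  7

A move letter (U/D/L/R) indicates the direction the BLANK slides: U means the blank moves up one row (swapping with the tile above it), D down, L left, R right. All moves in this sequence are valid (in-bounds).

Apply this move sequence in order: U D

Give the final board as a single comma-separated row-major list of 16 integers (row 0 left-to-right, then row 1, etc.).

After move 1 (U):
 4 10  2  3
11  0 12 14
 6  5  1  9
 8 15 13  7

After move 2 (D):
 4 10  2  3
11  5 12 14
 6  0  1  9
 8 15 13  7

Answer: 4, 10, 2, 3, 11, 5, 12, 14, 6, 0, 1, 9, 8, 15, 13, 7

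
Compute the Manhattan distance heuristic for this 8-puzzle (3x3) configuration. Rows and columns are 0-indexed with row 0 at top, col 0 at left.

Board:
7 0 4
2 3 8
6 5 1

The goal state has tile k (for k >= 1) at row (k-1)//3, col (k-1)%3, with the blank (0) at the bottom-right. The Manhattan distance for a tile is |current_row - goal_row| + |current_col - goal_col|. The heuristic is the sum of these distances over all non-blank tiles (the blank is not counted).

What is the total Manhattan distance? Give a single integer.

Tile 7: (0,0)->(2,0) = 2
Tile 4: (0,2)->(1,0) = 3
Tile 2: (1,0)->(0,1) = 2
Tile 3: (1,1)->(0,2) = 2
Tile 8: (1,2)->(2,1) = 2
Tile 6: (2,0)->(1,2) = 3
Tile 5: (2,1)->(1,1) = 1
Tile 1: (2,2)->(0,0) = 4
Sum: 2 + 3 + 2 + 2 + 2 + 3 + 1 + 4 = 19

Answer: 19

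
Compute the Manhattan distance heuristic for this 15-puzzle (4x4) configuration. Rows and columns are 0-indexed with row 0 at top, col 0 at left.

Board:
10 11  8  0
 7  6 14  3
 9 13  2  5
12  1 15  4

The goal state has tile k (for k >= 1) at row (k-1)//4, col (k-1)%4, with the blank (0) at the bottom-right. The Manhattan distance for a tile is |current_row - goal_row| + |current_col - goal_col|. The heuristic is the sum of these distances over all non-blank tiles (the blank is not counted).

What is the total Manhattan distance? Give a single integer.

Tile 10: (0,0)->(2,1) = 3
Tile 11: (0,1)->(2,2) = 3
Tile 8: (0,2)->(1,3) = 2
Tile 7: (1,0)->(1,2) = 2
Tile 6: (1,1)->(1,1) = 0
Tile 14: (1,2)->(3,1) = 3
Tile 3: (1,3)->(0,2) = 2
Tile 9: (2,0)->(2,0) = 0
Tile 13: (2,1)->(3,0) = 2
Tile 2: (2,2)->(0,1) = 3
Tile 5: (2,3)->(1,0) = 4
Tile 12: (3,0)->(2,3) = 4
Tile 1: (3,1)->(0,0) = 4
Tile 15: (3,2)->(3,2) = 0
Tile 4: (3,3)->(0,3) = 3
Sum: 3 + 3 + 2 + 2 + 0 + 3 + 2 + 0 + 2 + 3 + 4 + 4 + 4 + 0 + 3 = 35

Answer: 35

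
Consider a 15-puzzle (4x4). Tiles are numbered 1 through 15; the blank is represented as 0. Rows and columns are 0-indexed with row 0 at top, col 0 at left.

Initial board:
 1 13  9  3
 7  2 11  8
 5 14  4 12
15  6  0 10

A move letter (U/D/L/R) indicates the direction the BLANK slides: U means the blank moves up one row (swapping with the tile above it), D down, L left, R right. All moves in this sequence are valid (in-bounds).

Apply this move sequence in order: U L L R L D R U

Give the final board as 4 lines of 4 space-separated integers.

Answer:  1 13  9  3
 7  2 11  8
15  0 14 12
 6  5  4 10

Derivation:
After move 1 (U):
 1 13  9  3
 7  2 11  8
 5 14  0 12
15  6  4 10

After move 2 (L):
 1 13  9  3
 7  2 11  8
 5  0 14 12
15  6  4 10

After move 3 (L):
 1 13  9  3
 7  2 11  8
 0  5 14 12
15  6  4 10

After move 4 (R):
 1 13  9  3
 7  2 11  8
 5  0 14 12
15  6  4 10

After move 5 (L):
 1 13  9  3
 7  2 11  8
 0  5 14 12
15  6  4 10

After move 6 (D):
 1 13  9  3
 7  2 11  8
15  5 14 12
 0  6  4 10

After move 7 (R):
 1 13  9  3
 7  2 11  8
15  5 14 12
 6  0  4 10

After move 8 (U):
 1 13  9  3
 7  2 11  8
15  0 14 12
 6  5  4 10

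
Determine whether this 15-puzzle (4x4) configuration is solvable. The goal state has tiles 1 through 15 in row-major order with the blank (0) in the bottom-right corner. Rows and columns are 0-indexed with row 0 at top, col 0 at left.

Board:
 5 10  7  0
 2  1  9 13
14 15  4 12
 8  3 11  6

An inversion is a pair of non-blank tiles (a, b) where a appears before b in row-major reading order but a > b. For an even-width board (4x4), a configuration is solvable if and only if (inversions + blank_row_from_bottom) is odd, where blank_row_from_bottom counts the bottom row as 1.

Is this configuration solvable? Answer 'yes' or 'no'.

Answer: no

Derivation:
Inversions: 48
Blank is in row 0 (0-indexed from top), which is row 4 counting from the bottom (bottom = 1).
48 + 4 = 52, which is even, so the puzzle is not solvable.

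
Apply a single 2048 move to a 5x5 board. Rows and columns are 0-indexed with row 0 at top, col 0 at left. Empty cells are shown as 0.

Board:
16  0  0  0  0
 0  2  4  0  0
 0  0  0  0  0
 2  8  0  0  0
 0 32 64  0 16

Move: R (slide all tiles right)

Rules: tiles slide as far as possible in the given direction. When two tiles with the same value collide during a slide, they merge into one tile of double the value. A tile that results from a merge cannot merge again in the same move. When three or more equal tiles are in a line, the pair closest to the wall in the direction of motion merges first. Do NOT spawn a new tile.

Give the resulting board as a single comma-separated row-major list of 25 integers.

Answer: 0, 0, 0, 0, 16, 0, 0, 0, 2, 4, 0, 0, 0, 0, 0, 0, 0, 0, 2, 8, 0, 0, 32, 64, 16

Derivation:
Slide right:
row 0: [16, 0, 0, 0, 0] -> [0, 0, 0, 0, 16]
row 1: [0, 2, 4, 0, 0] -> [0, 0, 0, 2, 4]
row 2: [0, 0, 0, 0, 0] -> [0, 0, 0, 0, 0]
row 3: [2, 8, 0, 0, 0] -> [0, 0, 0, 2, 8]
row 4: [0, 32, 64, 0, 16] -> [0, 0, 32, 64, 16]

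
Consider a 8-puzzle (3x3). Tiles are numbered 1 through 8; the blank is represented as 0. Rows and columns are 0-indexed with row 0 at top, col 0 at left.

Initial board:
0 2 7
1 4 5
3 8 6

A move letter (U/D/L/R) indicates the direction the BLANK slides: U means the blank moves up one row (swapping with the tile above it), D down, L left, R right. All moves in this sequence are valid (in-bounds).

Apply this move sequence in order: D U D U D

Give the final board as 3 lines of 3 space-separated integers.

After move 1 (D):
1 2 7
0 4 5
3 8 6

After move 2 (U):
0 2 7
1 4 5
3 8 6

After move 3 (D):
1 2 7
0 4 5
3 8 6

After move 4 (U):
0 2 7
1 4 5
3 8 6

After move 5 (D):
1 2 7
0 4 5
3 8 6

Answer: 1 2 7
0 4 5
3 8 6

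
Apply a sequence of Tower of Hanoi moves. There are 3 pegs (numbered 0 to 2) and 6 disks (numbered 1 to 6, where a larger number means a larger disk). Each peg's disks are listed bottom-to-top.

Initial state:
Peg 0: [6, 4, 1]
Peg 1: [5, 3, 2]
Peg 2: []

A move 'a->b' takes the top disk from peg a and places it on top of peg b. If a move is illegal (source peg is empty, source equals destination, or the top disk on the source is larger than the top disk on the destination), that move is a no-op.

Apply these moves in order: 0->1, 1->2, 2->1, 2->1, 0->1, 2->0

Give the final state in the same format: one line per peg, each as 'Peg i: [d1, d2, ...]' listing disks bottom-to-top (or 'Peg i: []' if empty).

Answer: Peg 0: [6, 4]
Peg 1: [5, 3, 2, 1]
Peg 2: []

Derivation:
After move 1 (0->1):
Peg 0: [6, 4]
Peg 1: [5, 3, 2, 1]
Peg 2: []

After move 2 (1->2):
Peg 0: [6, 4]
Peg 1: [5, 3, 2]
Peg 2: [1]

After move 3 (2->1):
Peg 0: [6, 4]
Peg 1: [5, 3, 2, 1]
Peg 2: []

After move 4 (2->1):
Peg 0: [6, 4]
Peg 1: [5, 3, 2, 1]
Peg 2: []

After move 5 (0->1):
Peg 0: [6, 4]
Peg 1: [5, 3, 2, 1]
Peg 2: []

After move 6 (2->0):
Peg 0: [6, 4]
Peg 1: [5, 3, 2, 1]
Peg 2: []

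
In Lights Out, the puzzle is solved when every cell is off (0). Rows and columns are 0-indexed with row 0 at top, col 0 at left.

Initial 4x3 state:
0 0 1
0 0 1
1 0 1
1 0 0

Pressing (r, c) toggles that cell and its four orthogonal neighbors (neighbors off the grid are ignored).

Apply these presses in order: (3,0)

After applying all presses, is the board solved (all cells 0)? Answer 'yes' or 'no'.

Answer: no

Derivation:
After press 1 at (3,0):
0 0 1
0 0 1
0 0 1
0 1 0

Lights still on: 4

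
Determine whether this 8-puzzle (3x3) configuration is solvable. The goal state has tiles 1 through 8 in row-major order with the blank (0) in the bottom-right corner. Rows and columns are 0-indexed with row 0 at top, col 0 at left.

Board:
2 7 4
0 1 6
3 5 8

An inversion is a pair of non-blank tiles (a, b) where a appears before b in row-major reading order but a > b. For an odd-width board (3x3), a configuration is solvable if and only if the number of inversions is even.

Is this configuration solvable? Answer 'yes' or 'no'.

Answer: yes

Derivation:
Inversions (pairs i<j in row-major order where tile[i] > tile[j] > 0): 10
10 is even, so the puzzle is solvable.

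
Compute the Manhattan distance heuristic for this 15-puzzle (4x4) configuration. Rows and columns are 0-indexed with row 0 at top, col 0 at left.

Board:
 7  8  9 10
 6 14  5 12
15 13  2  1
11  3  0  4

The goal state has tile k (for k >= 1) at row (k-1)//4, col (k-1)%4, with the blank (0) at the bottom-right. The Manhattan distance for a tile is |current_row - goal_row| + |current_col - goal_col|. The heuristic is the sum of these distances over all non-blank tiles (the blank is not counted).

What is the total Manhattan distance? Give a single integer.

Answer: 43

Derivation:
Tile 7: (0,0)->(1,2) = 3
Tile 8: (0,1)->(1,3) = 3
Tile 9: (0,2)->(2,0) = 4
Tile 10: (0,3)->(2,1) = 4
Tile 6: (1,0)->(1,1) = 1
Tile 14: (1,1)->(3,1) = 2
Tile 5: (1,2)->(1,0) = 2
Tile 12: (1,3)->(2,3) = 1
Tile 15: (2,0)->(3,2) = 3
Tile 13: (2,1)->(3,0) = 2
Tile 2: (2,2)->(0,1) = 3
Tile 1: (2,3)->(0,0) = 5
Tile 11: (3,0)->(2,2) = 3
Tile 3: (3,1)->(0,2) = 4
Tile 4: (3,3)->(0,3) = 3
Sum: 3 + 3 + 4 + 4 + 1 + 2 + 2 + 1 + 3 + 2 + 3 + 5 + 3 + 4 + 3 = 43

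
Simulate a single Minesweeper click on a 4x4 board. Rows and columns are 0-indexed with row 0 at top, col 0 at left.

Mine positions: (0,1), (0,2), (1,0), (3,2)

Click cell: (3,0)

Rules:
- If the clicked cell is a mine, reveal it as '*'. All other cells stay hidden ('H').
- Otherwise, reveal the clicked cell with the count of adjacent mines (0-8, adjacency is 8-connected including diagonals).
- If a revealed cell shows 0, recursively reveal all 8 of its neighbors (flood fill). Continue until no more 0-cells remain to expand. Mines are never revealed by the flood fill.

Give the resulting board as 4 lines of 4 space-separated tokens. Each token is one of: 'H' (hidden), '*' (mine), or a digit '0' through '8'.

H H H H
H H H H
1 2 H H
0 1 H H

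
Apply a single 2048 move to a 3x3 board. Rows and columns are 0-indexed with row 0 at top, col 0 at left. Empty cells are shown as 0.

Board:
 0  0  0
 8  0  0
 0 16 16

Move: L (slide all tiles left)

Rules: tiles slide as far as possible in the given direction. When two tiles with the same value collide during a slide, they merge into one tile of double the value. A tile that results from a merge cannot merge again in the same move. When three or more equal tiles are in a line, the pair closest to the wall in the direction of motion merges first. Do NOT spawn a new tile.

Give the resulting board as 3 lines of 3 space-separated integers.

Slide left:
row 0: [0, 0, 0] -> [0, 0, 0]
row 1: [8, 0, 0] -> [8, 0, 0]
row 2: [0, 16, 16] -> [32, 0, 0]

Answer:  0  0  0
 8  0  0
32  0  0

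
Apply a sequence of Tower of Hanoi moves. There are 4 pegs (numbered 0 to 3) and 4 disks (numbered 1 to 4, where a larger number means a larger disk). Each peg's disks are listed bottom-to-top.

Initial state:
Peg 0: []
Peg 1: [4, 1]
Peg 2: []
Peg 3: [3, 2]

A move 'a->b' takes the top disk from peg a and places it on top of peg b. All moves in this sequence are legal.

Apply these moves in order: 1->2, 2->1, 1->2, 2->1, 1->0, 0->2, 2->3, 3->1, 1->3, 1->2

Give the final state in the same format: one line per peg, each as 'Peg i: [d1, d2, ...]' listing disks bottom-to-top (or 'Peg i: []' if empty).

After move 1 (1->2):
Peg 0: []
Peg 1: [4]
Peg 2: [1]
Peg 3: [3, 2]

After move 2 (2->1):
Peg 0: []
Peg 1: [4, 1]
Peg 2: []
Peg 3: [3, 2]

After move 3 (1->2):
Peg 0: []
Peg 1: [4]
Peg 2: [1]
Peg 3: [3, 2]

After move 4 (2->1):
Peg 0: []
Peg 1: [4, 1]
Peg 2: []
Peg 3: [3, 2]

After move 5 (1->0):
Peg 0: [1]
Peg 1: [4]
Peg 2: []
Peg 3: [3, 2]

After move 6 (0->2):
Peg 0: []
Peg 1: [4]
Peg 2: [1]
Peg 3: [3, 2]

After move 7 (2->3):
Peg 0: []
Peg 1: [4]
Peg 2: []
Peg 3: [3, 2, 1]

After move 8 (3->1):
Peg 0: []
Peg 1: [4, 1]
Peg 2: []
Peg 3: [3, 2]

After move 9 (1->3):
Peg 0: []
Peg 1: [4]
Peg 2: []
Peg 3: [3, 2, 1]

After move 10 (1->2):
Peg 0: []
Peg 1: []
Peg 2: [4]
Peg 3: [3, 2, 1]

Answer: Peg 0: []
Peg 1: []
Peg 2: [4]
Peg 3: [3, 2, 1]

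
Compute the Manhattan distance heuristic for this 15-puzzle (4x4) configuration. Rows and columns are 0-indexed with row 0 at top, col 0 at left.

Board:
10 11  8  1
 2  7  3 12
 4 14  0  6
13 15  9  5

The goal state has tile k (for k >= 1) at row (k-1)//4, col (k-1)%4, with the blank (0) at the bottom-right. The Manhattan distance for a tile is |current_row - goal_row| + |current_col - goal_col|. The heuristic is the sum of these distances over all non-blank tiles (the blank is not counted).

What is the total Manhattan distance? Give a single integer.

Tile 10: at (0,0), goal (2,1), distance |0-2|+|0-1| = 3
Tile 11: at (0,1), goal (2,2), distance |0-2|+|1-2| = 3
Tile 8: at (0,2), goal (1,3), distance |0-1|+|2-3| = 2
Tile 1: at (0,3), goal (0,0), distance |0-0|+|3-0| = 3
Tile 2: at (1,0), goal (0,1), distance |1-0|+|0-1| = 2
Tile 7: at (1,1), goal (1,2), distance |1-1|+|1-2| = 1
Tile 3: at (1,2), goal (0,2), distance |1-0|+|2-2| = 1
Tile 12: at (1,3), goal (2,3), distance |1-2|+|3-3| = 1
Tile 4: at (2,0), goal (0,3), distance |2-0|+|0-3| = 5
Tile 14: at (2,1), goal (3,1), distance |2-3|+|1-1| = 1
Tile 6: at (2,3), goal (1,1), distance |2-1|+|3-1| = 3
Tile 13: at (3,0), goal (3,0), distance |3-3|+|0-0| = 0
Tile 15: at (3,1), goal (3,2), distance |3-3|+|1-2| = 1
Tile 9: at (3,2), goal (2,0), distance |3-2|+|2-0| = 3
Tile 5: at (3,3), goal (1,0), distance |3-1|+|3-0| = 5
Sum: 3 + 3 + 2 + 3 + 2 + 1 + 1 + 1 + 5 + 1 + 3 + 0 + 1 + 3 + 5 = 34

Answer: 34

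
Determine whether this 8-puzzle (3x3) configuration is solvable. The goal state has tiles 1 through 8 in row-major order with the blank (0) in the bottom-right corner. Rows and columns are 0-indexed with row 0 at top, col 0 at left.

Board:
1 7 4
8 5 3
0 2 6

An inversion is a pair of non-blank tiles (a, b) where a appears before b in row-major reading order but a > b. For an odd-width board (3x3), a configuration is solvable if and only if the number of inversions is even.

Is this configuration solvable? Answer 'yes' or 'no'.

Inversions (pairs i<j in row-major order where tile[i] > tile[j] > 0): 14
14 is even, so the puzzle is solvable.

Answer: yes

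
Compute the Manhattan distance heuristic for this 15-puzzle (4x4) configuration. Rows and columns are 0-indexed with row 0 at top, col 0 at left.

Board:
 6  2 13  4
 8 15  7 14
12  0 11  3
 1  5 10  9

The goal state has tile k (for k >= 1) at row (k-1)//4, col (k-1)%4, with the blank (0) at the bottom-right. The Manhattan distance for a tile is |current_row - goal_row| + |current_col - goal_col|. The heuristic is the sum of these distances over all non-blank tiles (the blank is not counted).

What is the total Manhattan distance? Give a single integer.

Answer: 35

Derivation:
Tile 6: (0,0)->(1,1) = 2
Tile 2: (0,1)->(0,1) = 0
Tile 13: (0,2)->(3,0) = 5
Tile 4: (0,3)->(0,3) = 0
Tile 8: (1,0)->(1,3) = 3
Tile 15: (1,1)->(3,2) = 3
Tile 7: (1,2)->(1,2) = 0
Tile 14: (1,3)->(3,1) = 4
Tile 12: (2,0)->(2,3) = 3
Tile 11: (2,2)->(2,2) = 0
Tile 3: (2,3)->(0,2) = 3
Tile 1: (3,0)->(0,0) = 3
Tile 5: (3,1)->(1,0) = 3
Tile 10: (3,2)->(2,1) = 2
Tile 9: (3,3)->(2,0) = 4
Sum: 2 + 0 + 5 + 0 + 3 + 3 + 0 + 4 + 3 + 0 + 3 + 3 + 3 + 2 + 4 = 35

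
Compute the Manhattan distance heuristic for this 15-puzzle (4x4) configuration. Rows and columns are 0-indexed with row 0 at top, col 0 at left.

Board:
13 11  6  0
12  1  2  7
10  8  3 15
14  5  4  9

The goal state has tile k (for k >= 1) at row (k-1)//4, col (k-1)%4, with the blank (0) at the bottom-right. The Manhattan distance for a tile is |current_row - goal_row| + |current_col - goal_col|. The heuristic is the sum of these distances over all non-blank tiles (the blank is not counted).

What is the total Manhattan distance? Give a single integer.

Answer: 37

Derivation:
Tile 13: (0,0)->(3,0) = 3
Tile 11: (0,1)->(2,2) = 3
Tile 6: (0,2)->(1,1) = 2
Tile 12: (1,0)->(2,3) = 4
Tile 1: (1,1)->(0,0) = 2
Tile 2: (1,2)->(0,1) = 2
Tile 7: (1,3)->(1,2) = 1
Tile 10: (2,0)->(2,1) = 1
Tile 8: (2,1)->(1,3) = 3
Tile 3: (2,2)->(0,2) = 2
Tile 15: (2,3)->(3,2) = 2
Tile 14: (3,0)->(3,1) = 1
Tile 5: (3,1)->(1,0) = 3
Tile 4: (3,2)->(0,3) = 4
Tile 9: (3,3)->(2,0) = 4
Sum: 3 + 3 + 2 + 4 + 2 + 2 + 1 + 1 + 3 + 2 + 2 + 1 + 3 + 4 + 4 = 37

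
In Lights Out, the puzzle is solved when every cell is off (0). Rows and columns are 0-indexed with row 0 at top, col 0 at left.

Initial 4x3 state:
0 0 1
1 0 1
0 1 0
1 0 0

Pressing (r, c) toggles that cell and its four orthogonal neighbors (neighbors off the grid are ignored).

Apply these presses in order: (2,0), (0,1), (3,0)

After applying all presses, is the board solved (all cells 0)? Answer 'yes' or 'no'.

Answer: no

Derivation:
After press 1 at (2,0):
0 0 1
0 0 1
1 0 0
0 0 0

After press 2 at (0,1):
1 1 0
0 1 1
1 0 0
0 0 0

After press 3 at (3,0):
1 1 0
0 1 1
0 0 0
1 1 0

Lights still on: 6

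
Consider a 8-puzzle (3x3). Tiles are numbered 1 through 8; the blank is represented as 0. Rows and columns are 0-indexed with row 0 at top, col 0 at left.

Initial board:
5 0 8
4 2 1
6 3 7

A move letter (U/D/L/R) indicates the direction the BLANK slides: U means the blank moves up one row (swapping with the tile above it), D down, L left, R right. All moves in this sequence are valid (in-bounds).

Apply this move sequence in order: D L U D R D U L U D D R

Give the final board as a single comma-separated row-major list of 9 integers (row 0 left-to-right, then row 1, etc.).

After move 1 (D):
5 2 8
4 0 1
6 3 7

After move 2 (L):
5 2 8
0 4 1
6 3 7

After move 3 (U):
0 2 8
5 4 1
6 3 7

After move 4 (D):
5 2 8
0 4 1
6 3 7

After move 5 (R):
5 2 8
4 0 1
6 3 7

After move 6 (D):
5 2 8
4 3 1
6 0 7

After move 7 (U):
5 2 8
4 0 1
6 3 7

After move 8 (L):
5 2 8
0 4 1
6 3 7

After move 9 (U):
0 2 8
5 4 1
6 3 7

After move 10 (D):
5 2 8
0 4 1
6 3 7

After move 11 (D):
5 2 8
6 4 1
0 3 7

After move 12 (R):
5 2 8
6 4 1
3 0 7

Answer: 5, 2, 8, 6, 4, 1, 3, 0, 7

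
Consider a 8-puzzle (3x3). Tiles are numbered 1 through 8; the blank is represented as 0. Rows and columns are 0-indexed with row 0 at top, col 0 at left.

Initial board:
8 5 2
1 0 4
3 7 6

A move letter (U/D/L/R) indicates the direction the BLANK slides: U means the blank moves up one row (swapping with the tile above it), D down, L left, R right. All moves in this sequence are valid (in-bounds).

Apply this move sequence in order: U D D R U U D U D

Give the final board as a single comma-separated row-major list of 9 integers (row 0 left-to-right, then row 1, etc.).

After move 1 (U):
8 0 2
1 5 4
3 7 6

After move 2 (D):
8 5 2
1 0 4
3 7 6

After move 3 (D):
8 5 2
1 7 4
3 0 6

After move 4 (R):
8 5 2
1 7 4
3 6 0

After move 5 (U):
8 5 2
1 7 0
3 6 4

After move 6 (U):
8 5 0
1 7 2
3 6 4

After move 7 (D):
8 5 2
1 7 0
3 6 4

After move 8 (U):
8 5 0
1 7 2
3 6 4

After move 9 (D):
8 5 2
1 7 0
3 6 4

Answer: 8, 5, 2, 1, 7, 0, 3, 6, 4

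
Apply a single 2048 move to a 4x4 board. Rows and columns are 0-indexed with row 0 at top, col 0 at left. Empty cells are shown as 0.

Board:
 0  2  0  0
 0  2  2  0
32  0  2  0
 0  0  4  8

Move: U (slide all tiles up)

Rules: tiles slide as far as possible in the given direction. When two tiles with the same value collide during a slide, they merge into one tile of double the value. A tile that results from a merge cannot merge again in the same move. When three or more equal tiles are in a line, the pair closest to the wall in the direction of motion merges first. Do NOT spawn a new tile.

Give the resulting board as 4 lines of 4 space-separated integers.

Answer: 32  4  4  8
 0  0  4  0
 0  0  0  0
 0  0  0  0

Derivation:
Slide up:
col 0: [0, 0, 32, 0] -> [32, 0, 0, 0]
col 1: [2, 2, 0, 0] -> [4, 0, 0, 0]
col 2: [0, 2, 2, 4] -> [4, 4, 0, 0]
col 3: [0, 0, 0, 8] -> [8, 0, 0, 0]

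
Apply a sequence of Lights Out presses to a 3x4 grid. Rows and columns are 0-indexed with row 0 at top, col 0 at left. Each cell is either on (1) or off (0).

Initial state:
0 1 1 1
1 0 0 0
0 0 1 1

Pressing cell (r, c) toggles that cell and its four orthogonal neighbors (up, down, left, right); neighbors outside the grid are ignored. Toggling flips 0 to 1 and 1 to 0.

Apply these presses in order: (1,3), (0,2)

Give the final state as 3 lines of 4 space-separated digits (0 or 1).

Answer: 0 0 0 1
1 0 0 1
0 0 1 0

Derivation:
After press 1 at (1,3):
0 1 1 0
1 0 1 1
0 0 1 0

After press 2 at (0,2):
0 0 0 1
1 0 0 1
0 0 1 0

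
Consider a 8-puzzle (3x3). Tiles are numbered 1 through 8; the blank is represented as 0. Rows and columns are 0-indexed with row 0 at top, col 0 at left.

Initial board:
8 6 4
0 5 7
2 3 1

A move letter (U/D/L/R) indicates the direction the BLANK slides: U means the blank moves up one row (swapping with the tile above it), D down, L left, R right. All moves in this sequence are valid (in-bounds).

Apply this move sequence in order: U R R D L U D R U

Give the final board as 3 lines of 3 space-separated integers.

After move 1 (U):
0 6 4
8 5 7
2 3 1

After move 2 (R):
6 0 4
8 5 7
2 3 1

After move 3 (R):
6 4 0
8 5 7
2 3 1

After move 4 (D):
6 4 7
8 5 0
2 3 1

After move 5 (L):
6 4 7
8 0 5
2 3 1

After move 6 (U):
6 0 7
8 4 5
2 3 1

After move 7 (D):
6 4 7
8 0 5
2 3 1

After move 8 (R):
6 4 7
8 5 0
2 3 1

After move 9 (U):
6 4 0
8 5 7
2 3 1

Answer: 6 4 0
8 5 7
2 3 1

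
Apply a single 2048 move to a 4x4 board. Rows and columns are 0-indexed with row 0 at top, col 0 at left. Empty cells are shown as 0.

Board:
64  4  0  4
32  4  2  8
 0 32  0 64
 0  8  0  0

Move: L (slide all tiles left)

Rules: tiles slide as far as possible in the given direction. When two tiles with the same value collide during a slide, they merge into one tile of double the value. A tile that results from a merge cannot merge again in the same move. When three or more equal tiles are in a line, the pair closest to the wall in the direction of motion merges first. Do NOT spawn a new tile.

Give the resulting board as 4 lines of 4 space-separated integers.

Answer: 64  8  0  0
32  4  2  8
32 64  0  0
 8  0  0  0

Derivation:
Slide left:
row 0: [64, 4, 0, 4] -> [64, 8, 0, 0]
row 1: [32, 4, 2, 8] -> [32, 4, 2, 8]
row 2: [0, 32, 0, 64] -> [32, 64, 0, 0]
row 3: [0, 8, 0, 0] -> [8, 0, 0, 0]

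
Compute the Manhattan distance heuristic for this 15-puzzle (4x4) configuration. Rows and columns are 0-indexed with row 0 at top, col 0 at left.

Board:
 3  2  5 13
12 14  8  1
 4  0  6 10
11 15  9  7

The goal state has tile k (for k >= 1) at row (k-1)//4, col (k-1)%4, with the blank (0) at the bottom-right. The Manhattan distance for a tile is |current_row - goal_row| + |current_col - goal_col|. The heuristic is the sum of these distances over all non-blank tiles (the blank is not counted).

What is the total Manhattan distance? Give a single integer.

Tile 3: (0,0)->(0,2) = 2
Tile 2: (0,1)->(0,1) = 0
Tile 5: (0,2)->(1,0) = 3
Tile 13: (0,3)->(3,0) = 6
Tile 12: (1,0)->(2,3) = 4
Tile 14: (1,1)->(3,1) = 2
Tile 8: (1,2)->(1,3) = 1
Tile 1: (1,3)->(0,0) = 4
Tile 4: (2,0)->(0,3) = 5
Tile 6: (2,2)->(1,1) = 2
Tile 10: (2,3)->(2,1) = 2
Tile 11: (3,0)->(2,2) = 3
Tile 15: (3,1)->(3,2) = 1
Tile 9: (3,2)->(2,0) = 3
Tile 7: (3,3)->(1,2) = 3
Sum: 2 + 0 + 3 + 6 + 4 + 2 + 1 + 4 + 5 + 2 + 2 + 3 + 1 + 3 + 3 = 41

Answer: 41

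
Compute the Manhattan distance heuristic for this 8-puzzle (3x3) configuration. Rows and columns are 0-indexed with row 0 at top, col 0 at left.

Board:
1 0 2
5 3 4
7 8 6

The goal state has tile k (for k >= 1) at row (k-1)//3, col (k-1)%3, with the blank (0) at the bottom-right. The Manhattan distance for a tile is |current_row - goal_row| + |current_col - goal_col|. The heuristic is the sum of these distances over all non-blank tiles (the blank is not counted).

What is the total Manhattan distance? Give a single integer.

Tile 1: (0,0)->(0,0) = 0
Tile 2: (0,2)->(0,1) = 1
Tile 5: (1,0)->(1,1) = 1
Tile 3: (1,1)->(0,2) = 2
Tile 4: (1,2)->(1,0) = 2
Tile 7: (2,0)->(2,0) = 0
Tile 8: (2,1)->(2,1) = 0
Tile 6: (2,2)->(1,2) = 1
Sum: 0 + 1 + 1 + 2 + 2 + 0 + 0 + 1 = 7

Answer: 7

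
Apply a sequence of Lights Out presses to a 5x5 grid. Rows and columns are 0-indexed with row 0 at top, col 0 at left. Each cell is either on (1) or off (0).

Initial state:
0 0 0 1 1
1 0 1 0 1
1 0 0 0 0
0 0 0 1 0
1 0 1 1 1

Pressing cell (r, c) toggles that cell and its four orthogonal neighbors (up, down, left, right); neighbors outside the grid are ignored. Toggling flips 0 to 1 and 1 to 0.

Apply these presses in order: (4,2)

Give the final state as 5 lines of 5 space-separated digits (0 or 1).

Answer: 0 0 0 1 1
1 0 1 0 1
1 0 0 0 0
0 0 1 1 0
1 1 0 0 1

Derivation:
After press 1 at (4,2):
0 0 0 1 1
1 0 1 0 1
1 0 0 0 0
0 0 1 1 0
1 1 0 0 1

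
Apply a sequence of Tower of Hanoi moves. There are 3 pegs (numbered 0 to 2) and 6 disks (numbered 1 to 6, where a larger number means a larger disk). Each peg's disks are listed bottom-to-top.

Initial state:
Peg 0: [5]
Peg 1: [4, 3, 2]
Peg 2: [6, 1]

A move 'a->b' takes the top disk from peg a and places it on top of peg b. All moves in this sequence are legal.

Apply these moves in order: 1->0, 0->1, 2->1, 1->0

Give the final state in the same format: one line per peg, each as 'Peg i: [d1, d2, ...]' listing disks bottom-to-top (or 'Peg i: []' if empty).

After move 1 (1->0):
Peg 0: [5, 2]
Peg 1: [4, 3]
Peg 2: [6, 1]

After move 2 (0->1):
Peg 0: [5]
Peg 1: [4, 3, 2]
Peg 2: [6, 1]

After move 3 (2->1):
Peg 0: [5]
Peg 1: [4, 3, 2, 1]
Peg 2: [6]

After move 4 (1->0):
Peg 0: [5, 1]
Peg 1: [4, 3, 2]
Peg 2: [6]

Answer: Peg 0: [5, 1]
Peg 1: [4, 3, 2]
Peg 2: [6]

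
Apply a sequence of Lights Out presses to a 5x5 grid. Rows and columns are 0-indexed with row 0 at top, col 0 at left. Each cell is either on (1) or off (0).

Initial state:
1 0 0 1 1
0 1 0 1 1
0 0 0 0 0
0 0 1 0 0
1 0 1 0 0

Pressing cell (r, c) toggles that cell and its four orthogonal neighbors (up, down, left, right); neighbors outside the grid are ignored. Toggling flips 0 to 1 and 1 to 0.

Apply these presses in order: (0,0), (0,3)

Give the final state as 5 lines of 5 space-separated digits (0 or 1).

Answer: 0 1 1 0 0
1 1 0 0 1
0 0 0 0 0
0 0 1 0 0
1 0 1 0 0

Derivation:
After press 1 at (0,0):
0 1 0 1 1
1 1 0 1 1
0 0 0 0 0
0 0 1 0 0
1 0 1 0 0

After press 2 at (0,3):
0 1 1 0 0
1 1 0 0 1
0 0 0 0 0
0 0 1 0 0
1 0 1 0 0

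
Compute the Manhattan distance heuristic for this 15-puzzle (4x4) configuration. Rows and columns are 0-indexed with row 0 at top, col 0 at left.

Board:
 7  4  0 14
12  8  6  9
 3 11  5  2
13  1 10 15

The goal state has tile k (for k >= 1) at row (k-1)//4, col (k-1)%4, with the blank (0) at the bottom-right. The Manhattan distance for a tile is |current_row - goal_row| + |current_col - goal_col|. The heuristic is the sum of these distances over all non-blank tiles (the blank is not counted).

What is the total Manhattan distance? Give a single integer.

Tile 7: (0,0)->(1,2) = 3
Tile 4: (0,1)->(0,3) = 2
Tile 14: (0,3)->(3,1) = 5
Tile 12: (1,0)->(2,3) = 4
Tile 8: (1,1)->(1,3) = 2
Tile 6: (1,2)->(1,1) = 1
Tile 9: (1,3)->(2,0) = 4
Tile 3: (2,0)->(0,2) = 4
Tile 11: (2,1)->(2,2) = 1
Tile 5: (2,2)->(1,0) = 3
Tile 2: (2,3)->(0,1) = 4
Tile 13: (3,0)->(3,0) = 0
Tile 1: (3,1)->(0,0) = 4
Tile 10: (3,2)->(2,1) = 2
Tile 15: (3,3)->(3,2) = 1
Sum: 3 + 2 + 5 + 4 + 2 + 1 + 4 + 4 + 1 + 3 + 4 + 0 + 4 + 2 + 1 = 40

Answer: 40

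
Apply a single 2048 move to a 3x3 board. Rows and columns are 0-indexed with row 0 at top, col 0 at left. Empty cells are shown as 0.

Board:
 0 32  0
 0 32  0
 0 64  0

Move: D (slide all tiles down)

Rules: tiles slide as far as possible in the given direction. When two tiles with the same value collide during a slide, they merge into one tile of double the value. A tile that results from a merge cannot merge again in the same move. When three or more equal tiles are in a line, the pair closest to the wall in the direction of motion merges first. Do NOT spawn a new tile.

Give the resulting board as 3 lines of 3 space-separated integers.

Answer:  0  0  0
 0 64  0
 0 64  0

Derivation:
Slide down:
col 0: [0, 0, 0] -> [0, 0, 0]
col 1: [32, 32, 64] -> [0, 64, 64]
col 2: [0, 0, 0] -> [0, 0, 0]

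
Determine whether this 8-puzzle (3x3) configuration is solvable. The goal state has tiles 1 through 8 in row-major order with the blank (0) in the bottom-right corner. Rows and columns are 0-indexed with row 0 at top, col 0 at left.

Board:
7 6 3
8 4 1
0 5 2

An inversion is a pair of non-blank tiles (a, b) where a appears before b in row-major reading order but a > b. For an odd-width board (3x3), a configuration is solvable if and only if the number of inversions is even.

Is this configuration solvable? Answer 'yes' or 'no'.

Answer: yes

Derivation:
Inversions (pairs i<j in row-major order where tile[i] > tile[j] > 0): 20
20 is even, so the puzzle is solvable.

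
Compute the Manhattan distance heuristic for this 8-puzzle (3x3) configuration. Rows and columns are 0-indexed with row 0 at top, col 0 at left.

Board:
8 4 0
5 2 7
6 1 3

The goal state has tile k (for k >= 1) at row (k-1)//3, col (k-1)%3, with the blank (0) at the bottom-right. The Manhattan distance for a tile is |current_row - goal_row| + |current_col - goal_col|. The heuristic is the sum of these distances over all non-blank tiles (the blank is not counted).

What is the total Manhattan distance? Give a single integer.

Answer: 18

Derivation:
Tile 8: at (0,0), goal (2,1), distance |0-2|+|0-1| = 3
Tile 4: at (0,1), goal (1,0), distance |0-1|+|1-0| = 2
Tile 5: at (1,0), goal (1,1), distance |1-1|+|0-1| = 1
Tile 2: at (1,1), goal (0,1), distance |1-0|+|1-1| = 1
Tile 7: at (1,2), goal (2,0), distance |1-2|+|2-0| = 3
Tile 6: at (2,0), goal (1,2), distance |2-1|+|0-2| = 3
Tile 1: at (2,1), goal (0,0), distance |2-0|+|1-0| = 3
Tile 3: at (2,2), goal (0,2), distance |2-0|+|2-2| = 2
Sum: 3 + 2 + 1 + 1 + 3 + 3 + 3 + 2 = 18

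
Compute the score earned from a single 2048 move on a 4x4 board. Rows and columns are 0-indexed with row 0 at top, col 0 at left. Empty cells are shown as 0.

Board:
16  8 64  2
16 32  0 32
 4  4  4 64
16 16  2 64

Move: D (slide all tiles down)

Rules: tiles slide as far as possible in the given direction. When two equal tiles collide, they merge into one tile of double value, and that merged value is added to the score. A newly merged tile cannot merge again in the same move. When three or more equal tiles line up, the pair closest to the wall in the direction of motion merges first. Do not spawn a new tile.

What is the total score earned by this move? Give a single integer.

Slide down:
col 0: [16, 16, 4, 16] -> [0, 32, 4, 16]  score +32 (running 32)
col 1: [8, 32, 4, 16] -> [8, 32, 4, 16]  score +0 (running 32)
col 2: [64, 0, 4, 2] -> [0, 64, 4, 2]  score +0 (running 32)
col 3: [2, 32, 64, 64] -> [0, 2, 32, 128]  score +128 (running 160)
Board after move:
  0   8   0   0
 32  32  64   2
  4   4   4  32
 16  16   2 128

Answer: 160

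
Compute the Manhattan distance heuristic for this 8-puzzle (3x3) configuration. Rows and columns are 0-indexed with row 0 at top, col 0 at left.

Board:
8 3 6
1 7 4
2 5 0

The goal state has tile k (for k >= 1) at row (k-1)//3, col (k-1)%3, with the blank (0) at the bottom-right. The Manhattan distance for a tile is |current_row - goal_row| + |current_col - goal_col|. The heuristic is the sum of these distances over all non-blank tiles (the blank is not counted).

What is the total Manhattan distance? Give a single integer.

Answer: 14

Derivation:
Tile 8: at (0,0), goal (2,1), distance |0-2|+|0-1| = 3
Tile 3: at (0,1), goal (0,2), distance |0-0|+|1-2| = 1
Tile 6: at (0,2), goal (1,2), distance |0-1|+|2-2| = 1
Tile 1: at (1,0), goal (0,0), distance |1-0|+|0-0| = 1
Tile 7: at (1,1), goal (2,0), distance |1-2|+|1-0| = 2
Tile 4: at (1,2), goal (1,0), distance |1-1|+|2-0| = 2
Tile 2: at (2,0), goal (0,1), distance |2-0|+|0-1| = 3
Tile 5: at (2,1), goal (1,1), distance |2-1|+|1-1| = 1
Sum: 3 + 1 + 1 + 1 + 2 + 2 + 3 + 1 = 14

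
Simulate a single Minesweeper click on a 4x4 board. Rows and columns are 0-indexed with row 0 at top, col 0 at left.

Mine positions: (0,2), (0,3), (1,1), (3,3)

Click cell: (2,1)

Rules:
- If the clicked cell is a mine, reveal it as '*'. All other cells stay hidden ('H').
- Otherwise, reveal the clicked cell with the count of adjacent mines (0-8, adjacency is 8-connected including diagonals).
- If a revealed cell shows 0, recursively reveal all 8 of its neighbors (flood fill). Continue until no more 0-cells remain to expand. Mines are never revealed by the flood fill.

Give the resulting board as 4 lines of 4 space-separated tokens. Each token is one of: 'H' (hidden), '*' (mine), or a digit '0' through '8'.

H H H H
H H H H
H 1 H H
H H H H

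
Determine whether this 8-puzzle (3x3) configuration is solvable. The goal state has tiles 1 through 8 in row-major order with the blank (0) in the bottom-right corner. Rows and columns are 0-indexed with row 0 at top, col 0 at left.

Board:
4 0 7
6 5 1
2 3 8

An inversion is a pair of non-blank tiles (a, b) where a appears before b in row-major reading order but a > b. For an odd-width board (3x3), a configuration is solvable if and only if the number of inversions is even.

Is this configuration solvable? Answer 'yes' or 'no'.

Inversions (pairs i<j in row-major order where tile[i] > tile[j] > 0): 15
15 is odd, so the puzzle is not solvable.

Answer: no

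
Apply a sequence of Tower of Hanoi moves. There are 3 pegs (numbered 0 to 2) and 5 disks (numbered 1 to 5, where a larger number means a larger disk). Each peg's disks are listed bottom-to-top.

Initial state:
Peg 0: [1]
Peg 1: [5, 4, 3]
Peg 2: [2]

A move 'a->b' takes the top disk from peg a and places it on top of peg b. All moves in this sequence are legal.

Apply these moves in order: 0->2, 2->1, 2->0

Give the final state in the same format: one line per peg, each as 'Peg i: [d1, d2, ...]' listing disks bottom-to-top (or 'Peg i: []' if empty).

After move 1 (0->2):
Peg 0: []
Peg 1: [5, 4, 3]
Peg 2: [2, 1]

After move 2 (2->1):
Peg 0: []
Peg 1: [5, 4, 3, 1]
Peg 2: [2]

After move 3 (2->0):
Peg 0: [2]
Peg 1: [5, 4, 3, 1]
Peg 2: []

Answer: Peg 0: [2]
Peg 1: [5, 4, 3, 1]
Peg 2: []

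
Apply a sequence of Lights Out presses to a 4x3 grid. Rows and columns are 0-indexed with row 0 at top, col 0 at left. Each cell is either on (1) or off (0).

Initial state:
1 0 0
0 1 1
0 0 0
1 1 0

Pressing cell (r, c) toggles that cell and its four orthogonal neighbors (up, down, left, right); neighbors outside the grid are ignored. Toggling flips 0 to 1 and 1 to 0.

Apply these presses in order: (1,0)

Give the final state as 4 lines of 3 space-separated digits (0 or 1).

After press 1 at (1,0):
0 0 0
1 0 1
1 0 0
1 1 0

Answer: 0 0 0
1 0 1
1 0 0
1 1 0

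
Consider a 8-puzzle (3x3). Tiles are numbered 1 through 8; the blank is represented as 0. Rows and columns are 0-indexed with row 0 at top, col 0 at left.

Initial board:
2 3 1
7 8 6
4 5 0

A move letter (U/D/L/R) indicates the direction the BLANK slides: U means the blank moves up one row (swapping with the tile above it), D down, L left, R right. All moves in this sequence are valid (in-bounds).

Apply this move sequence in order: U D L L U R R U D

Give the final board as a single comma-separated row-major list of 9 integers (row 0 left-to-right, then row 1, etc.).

After move 1 (U):
2 3 1
7 8 0
4 5 6

After move 2 (D):
2 3 1
7 8 6
4 5 0

After move 3 (L):
2 3 1
7 8 6
4 0 5

After move 4 (L):
2 3 1
7 8 6
0 4 5

After move 5 (U):
2 3 1
0 8 6
7 4 5

After move 6 (R):
2 3 1
8 0 6
7 4 5

After move 7 (R):
2 3 1
8 6 0
7 4 5

After move 8 (U):
2 3 0
8 6 1
7 4 5

After move 9 (D):
2 3 1
8 6 0
7 4 5

Answer: 2, 3, 1, 8, 6, 0, 7, 4, 5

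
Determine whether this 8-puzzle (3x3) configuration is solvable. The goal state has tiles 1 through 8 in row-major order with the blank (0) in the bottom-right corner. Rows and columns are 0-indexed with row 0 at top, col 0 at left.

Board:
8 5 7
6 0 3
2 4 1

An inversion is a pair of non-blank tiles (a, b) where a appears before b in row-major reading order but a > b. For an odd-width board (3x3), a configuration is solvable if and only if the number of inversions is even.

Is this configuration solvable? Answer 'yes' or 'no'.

Inversions (pairs i<j in row-major order where tile[i] > tile[j] > 0): 24
24 is even, so the puzzle is solvable.

Answer: yes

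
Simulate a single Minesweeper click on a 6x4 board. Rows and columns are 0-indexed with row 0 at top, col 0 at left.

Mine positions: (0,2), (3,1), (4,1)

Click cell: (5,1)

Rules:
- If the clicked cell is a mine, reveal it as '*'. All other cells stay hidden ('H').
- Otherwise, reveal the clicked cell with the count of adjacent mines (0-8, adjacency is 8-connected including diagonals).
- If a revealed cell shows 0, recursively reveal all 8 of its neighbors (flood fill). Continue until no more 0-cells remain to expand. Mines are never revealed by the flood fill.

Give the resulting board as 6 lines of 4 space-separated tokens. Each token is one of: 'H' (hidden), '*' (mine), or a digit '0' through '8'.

H H H H
H H H H
H H H H
H H H H
H H H H
H 1 H H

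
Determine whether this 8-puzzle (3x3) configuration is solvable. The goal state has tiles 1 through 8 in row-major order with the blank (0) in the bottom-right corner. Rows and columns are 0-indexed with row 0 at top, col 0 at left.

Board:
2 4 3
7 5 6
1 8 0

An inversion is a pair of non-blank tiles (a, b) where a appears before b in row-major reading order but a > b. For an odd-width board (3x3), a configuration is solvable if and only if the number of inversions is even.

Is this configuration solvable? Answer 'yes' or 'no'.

Inversions (pairs i<j in row-major order where tile[i] > tile[j] > 0): 9
9 is odd, so the puzzle is not solvable.

Answer: no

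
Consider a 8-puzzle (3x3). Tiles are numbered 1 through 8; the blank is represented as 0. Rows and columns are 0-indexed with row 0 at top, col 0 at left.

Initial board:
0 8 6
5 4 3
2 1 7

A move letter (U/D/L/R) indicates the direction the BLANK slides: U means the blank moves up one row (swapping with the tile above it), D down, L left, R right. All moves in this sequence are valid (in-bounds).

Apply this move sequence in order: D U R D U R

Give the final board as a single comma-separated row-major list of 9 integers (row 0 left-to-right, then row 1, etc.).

After move 1 (D):
5 8 6
0 4 3
2 1 7

After move 2 (U):
0 8 6
5 4 3
2 1 7

After move 3 (R):
8 0 6
5 4 3
2 1 7

After move 4 (D):
8 4 6
5 0 3
2 1 7

After move 5 (U):
8 0 6
5 4 3
2 1 7

After move 6 (R):
8 6 0
5 4 3
2 1 7

Answer: 8, 6, 0, 5, 4, 3, 2, 1, 7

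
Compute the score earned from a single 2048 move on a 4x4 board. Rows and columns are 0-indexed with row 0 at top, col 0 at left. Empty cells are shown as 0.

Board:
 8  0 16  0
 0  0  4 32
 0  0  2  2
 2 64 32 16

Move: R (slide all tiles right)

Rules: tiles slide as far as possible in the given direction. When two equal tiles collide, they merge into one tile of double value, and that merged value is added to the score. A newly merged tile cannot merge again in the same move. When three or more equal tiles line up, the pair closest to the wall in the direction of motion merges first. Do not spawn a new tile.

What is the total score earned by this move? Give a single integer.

Answer: 4

Derivation:
Slide right:
row 0: [8, 0, 16, 0] -> [0, 0, 8, 16]  score +0 (running 0)
row 1: [0, 0, 4, 32] -> [0, 0, 4, 32]  score +0 (running 0)
row 2: [0, 0, 2, 2] -> [0, 0, 0, 4]  score +4 (running 4)
row 3: [2, 64, 32, 16] -> [2, 64, 32, 16]  score +0 (running 4)
Board after move:
 0  0  8 16
 0  0  4 32
 0  0  0  4
 2 64 32 16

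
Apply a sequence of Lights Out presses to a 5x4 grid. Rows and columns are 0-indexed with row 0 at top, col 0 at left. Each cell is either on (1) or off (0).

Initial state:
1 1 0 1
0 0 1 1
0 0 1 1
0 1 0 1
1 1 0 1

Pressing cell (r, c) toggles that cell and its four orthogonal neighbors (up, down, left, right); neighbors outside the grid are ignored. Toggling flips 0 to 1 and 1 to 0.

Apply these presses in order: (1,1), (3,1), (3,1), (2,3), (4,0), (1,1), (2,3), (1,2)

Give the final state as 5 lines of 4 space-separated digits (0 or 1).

After press 1 at (1,1):
1 0 0 1
1 1 0 1
0 1 1 1
0 1 0 1
1 1 0 1

After press 2 at (3,1):
1 0 0 1
1 1 0 1
0 0 1 1
1 0 1 1
1 0 0 1

After press 3 at (3,1):
1 0 0 1
1 1 0 1
0 1 1 1
0 1 0 1
1 1 0 1

After press 4 at (2,3):
1 0 0 1
1 1 0 0
0 1 0 0
0 1 0 0
1 1 0 1

After press 5 at (4,0):
1 0 0 1
1 1 0 0
0 1 0 0
1 1 0 0
0 0 0 1

After press 6 at (1,1):
1 1 0 1
0 0 1 0
0 0 0 0
1 1 0 0
0 0 0 1

After press 7 at (2,3):
1 1 0 1
0 0 1 1
0 0 1 1
1 1 0 1
0 0 0 1

After press 8 at (1,2):
1 1 1 1
0 1 0 0
0 0 0 1
1 1 0 1
0 0 0 1

Answer: 1 1 1 1
0 1 0 0
0 0 0 1
1 1 0 1
0 0 0 1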